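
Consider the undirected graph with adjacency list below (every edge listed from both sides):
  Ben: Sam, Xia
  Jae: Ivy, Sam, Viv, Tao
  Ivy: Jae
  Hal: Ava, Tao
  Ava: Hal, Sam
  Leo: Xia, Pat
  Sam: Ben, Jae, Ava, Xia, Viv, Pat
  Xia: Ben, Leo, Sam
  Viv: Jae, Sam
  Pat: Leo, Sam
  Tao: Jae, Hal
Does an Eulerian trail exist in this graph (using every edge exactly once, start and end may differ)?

Yes

Degrees: Ben:2, Jae:4, Ivy:1, Hal:2, Ava:2, Leo:2, Sam:6, Xia:3, Viv:2, Pat:2, Tao:2
Odd-degree vertices: Ivy, Xia (2 total).
The non-isolated vertices are connected and exactly 2 have odd degree, so an Eulerian trail exists (from Ivy to Xia).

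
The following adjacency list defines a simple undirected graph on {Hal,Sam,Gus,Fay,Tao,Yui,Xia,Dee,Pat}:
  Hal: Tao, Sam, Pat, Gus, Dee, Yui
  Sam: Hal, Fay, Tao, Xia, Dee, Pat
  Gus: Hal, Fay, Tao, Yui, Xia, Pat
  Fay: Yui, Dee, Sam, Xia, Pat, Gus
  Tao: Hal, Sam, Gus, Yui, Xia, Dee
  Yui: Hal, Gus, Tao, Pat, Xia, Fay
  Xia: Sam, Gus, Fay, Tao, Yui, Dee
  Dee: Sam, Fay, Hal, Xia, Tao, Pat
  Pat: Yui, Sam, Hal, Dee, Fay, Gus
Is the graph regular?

Yes

Degrees: Hal:6, Sam:6, Gus:6, Fay:6, Tao:6, Yui:6, Xia:6, Dee:6, Pat:6
All degrees equal 6; the graph is regular.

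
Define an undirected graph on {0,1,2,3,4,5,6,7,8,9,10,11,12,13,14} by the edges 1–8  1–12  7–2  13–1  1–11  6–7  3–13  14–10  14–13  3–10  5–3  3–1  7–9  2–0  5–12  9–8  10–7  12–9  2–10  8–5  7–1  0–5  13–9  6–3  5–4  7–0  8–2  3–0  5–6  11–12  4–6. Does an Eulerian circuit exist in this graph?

Yes

Degrees: 0:4, 1:6, 2:4, 3:6, 4:2, 5:6, 6:4, 7:6, 8:4, 9:4, 10:4, 11:2, 12:4, 13:4, 14:2
All degrees are even and the non-isolated vertices are connected — an Eulerian circuit exists.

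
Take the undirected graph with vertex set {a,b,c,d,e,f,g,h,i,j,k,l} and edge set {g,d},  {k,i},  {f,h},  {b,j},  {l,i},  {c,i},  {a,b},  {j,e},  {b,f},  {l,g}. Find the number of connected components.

Component: {a, b, e, f, h, j}
Component: {c, d, g, i, k, l}

2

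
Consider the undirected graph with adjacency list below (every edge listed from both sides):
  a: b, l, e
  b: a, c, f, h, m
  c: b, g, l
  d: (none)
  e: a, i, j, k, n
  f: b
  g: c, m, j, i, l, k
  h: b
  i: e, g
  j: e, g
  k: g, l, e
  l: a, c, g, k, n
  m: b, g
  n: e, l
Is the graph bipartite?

No

The cycle l-c-g-l has length 3, which is odd, so the graph is not bipartite.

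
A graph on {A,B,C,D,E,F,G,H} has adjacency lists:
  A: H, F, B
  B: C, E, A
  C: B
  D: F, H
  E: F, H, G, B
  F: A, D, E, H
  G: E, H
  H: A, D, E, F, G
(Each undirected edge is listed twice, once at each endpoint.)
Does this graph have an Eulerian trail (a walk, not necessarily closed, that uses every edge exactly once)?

No

Degrees: A:3, B:3, C:1, D:2, E:4, F:4, G:2, H:5
Odd-degree vertices: A, B, C, H (4 total).
With 4 odd-degree vertices (more than two), no single trail can use every edge.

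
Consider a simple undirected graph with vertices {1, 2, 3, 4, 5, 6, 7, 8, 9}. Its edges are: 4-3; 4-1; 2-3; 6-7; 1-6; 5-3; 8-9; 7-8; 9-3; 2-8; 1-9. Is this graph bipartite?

No

1-6-7-8-9-1 is an odd cycle (length 5), and a bipartite graph can contain only even cycles.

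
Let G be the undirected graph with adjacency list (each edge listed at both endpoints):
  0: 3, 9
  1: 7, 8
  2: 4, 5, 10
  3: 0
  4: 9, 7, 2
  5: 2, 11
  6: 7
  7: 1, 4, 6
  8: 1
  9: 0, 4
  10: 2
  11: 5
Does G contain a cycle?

No

|V| = 12, |E| = 11, number of components = 1.
Since 11 = 12 - 1, the graph is a forest and contains no cycle.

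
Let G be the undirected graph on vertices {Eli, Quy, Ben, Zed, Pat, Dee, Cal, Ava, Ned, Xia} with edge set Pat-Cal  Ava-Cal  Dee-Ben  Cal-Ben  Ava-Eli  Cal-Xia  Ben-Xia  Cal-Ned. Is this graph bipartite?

The cycle Cal-Ben-Xia-Cal has length 3, which is odd, so the graph is not bipartite.

No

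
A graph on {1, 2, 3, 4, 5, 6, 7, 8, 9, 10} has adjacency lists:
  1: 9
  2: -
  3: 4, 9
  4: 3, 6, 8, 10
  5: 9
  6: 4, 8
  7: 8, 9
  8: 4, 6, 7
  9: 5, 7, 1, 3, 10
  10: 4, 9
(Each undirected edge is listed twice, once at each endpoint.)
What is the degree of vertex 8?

Neighbors of 8: 4, 6, 7.

3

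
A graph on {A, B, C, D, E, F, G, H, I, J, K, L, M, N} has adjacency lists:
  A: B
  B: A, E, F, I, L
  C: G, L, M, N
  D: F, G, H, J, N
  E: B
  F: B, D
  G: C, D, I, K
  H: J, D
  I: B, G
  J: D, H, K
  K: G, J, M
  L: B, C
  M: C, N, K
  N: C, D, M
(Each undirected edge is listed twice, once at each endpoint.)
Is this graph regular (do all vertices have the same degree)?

No

Degrees: A:1, B:5, C:4, D:5, E:1, F:2, G:4, H:2, I:2, J:3, K:3, L:2, M:3, N:3
Vertex A has degree 1 while B has degree 5, so the graph is not regular.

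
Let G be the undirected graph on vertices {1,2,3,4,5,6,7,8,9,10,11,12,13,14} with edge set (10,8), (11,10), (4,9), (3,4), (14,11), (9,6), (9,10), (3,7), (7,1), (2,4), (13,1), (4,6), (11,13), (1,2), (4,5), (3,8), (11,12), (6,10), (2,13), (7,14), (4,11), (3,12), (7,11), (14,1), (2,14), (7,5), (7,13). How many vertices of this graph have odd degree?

2

Degrees: 1:4, 2:4, 3:4, 4:6, 5:2, 6:3, 7:6, 8:2, 9:3, 10:4, 11:6, 12:2, 13:4, 14:4
Odd-degree vertices: 6, 9.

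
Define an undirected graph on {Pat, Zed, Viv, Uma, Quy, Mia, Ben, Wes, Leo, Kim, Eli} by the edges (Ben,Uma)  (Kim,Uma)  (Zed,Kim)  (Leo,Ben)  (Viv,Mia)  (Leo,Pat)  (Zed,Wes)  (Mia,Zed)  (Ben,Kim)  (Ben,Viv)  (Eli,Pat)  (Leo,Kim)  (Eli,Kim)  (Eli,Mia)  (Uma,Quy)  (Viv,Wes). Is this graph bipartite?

Leo-Ben-Kim-Leo is an odd cycle (length 3), and a bipartite graph can contain only even cycles.

No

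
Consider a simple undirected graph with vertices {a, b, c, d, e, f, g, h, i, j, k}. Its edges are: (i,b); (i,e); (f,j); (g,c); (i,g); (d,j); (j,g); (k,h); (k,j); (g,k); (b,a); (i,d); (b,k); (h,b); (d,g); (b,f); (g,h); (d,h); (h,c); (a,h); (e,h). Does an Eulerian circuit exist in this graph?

Degrees: a:2, b:5, c:2, d:4, e:2, f:2, g:6, h:7, i:4, j:4, k:4
Vertices with odd degree: b, h. An Eulerian circuit requires all degrees even.

No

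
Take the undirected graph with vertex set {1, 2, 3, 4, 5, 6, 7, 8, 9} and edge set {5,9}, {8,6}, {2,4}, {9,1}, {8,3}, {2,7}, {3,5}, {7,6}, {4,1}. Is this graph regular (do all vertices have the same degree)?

Degrees: 1:2, 2:2, 3:2, 4:2, 5:2, 6:2, 7:2, 8:2, 9:2
Every vertex has degree 2, so the graph is 2-regular.

Yes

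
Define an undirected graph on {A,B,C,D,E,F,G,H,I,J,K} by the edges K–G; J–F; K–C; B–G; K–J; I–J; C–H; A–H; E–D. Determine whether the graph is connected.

Component: {D, E}
Component: {A, B, C, F, G, H, I, J, K}
There are 2 separate components, so the graph is not connected.

No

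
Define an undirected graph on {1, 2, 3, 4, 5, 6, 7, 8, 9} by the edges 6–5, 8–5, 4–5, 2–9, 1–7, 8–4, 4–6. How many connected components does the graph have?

4

Component: {3}
Component: {1, 7}
Component: {2, 9}
Component: {4, 5, 6, 8}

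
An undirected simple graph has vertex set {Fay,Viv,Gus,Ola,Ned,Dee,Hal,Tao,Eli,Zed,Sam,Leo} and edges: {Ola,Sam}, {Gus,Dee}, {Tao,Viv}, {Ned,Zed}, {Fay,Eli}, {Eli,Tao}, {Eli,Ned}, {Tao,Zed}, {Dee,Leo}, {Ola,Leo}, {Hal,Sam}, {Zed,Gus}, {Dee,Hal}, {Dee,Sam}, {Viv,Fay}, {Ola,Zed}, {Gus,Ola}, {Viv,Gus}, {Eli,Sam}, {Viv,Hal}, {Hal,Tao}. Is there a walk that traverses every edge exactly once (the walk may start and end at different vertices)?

Yes

Degrees: Fay:2, Viv:4, Gus:4, Ola:4, Ned:2, Dee:4, Hal:4, Tao:4, Eli:4, Zed:4, Sam:4, Leo:2
Odd-degree vertices: none (0 total).
With 0 odd-degree vertices and all edges in one connected piece, an Eulerian trail exists.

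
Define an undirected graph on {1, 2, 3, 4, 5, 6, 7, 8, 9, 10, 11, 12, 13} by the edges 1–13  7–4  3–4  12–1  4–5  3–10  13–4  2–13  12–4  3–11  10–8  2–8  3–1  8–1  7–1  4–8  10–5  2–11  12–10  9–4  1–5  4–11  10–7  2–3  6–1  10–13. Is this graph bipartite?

No

4-11-3-4 is an odd cycle (length 3), and a bipartite graph can contain only even cycles.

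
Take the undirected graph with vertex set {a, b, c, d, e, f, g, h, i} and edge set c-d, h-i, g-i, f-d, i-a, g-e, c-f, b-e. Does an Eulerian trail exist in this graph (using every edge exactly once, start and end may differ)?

No

Degrees: a:1, b:1, c:2, d:2, e:2, f:2, g:2, h:1, i:3
Odd-degree vertices: a, b, h, i (4 total).
With 4 odd-degree vertices (more than two), no single trail can use every edge.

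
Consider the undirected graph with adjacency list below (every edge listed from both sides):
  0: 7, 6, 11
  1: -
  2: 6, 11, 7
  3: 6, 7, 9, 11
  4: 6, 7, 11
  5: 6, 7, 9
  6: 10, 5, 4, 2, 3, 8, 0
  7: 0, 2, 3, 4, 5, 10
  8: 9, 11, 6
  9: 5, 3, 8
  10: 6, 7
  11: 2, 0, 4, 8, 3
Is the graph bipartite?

Color {1, 6, 7, 9, 11} black and {0, 2, 3, 4, 5, 8, 10} white. No edge joins two same-colored vertices, so the graph is bipartite.

Yes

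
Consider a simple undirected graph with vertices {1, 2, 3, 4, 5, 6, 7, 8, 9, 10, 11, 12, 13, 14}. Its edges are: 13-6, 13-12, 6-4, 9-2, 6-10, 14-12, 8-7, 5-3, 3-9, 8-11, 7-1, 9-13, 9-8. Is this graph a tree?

The graph has 14 vertices and 13 edges.
Connected and |E| = |V| - 1, which characterizes a tree.

Yes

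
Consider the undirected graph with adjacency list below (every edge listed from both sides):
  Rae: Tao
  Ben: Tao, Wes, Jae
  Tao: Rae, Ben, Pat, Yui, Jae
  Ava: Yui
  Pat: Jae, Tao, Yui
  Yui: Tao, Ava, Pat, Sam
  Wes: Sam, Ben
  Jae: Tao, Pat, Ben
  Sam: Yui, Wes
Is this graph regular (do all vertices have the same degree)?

Degrees: Rae:1, Ben:3, Tao:5, Ava:1, Pat:3, Yui:4, Wes:2, Jae:3, Sam:2
Degrees are not all equal (e.g. deg(Rae)=1 but deg(Tao)=5); not regular.

No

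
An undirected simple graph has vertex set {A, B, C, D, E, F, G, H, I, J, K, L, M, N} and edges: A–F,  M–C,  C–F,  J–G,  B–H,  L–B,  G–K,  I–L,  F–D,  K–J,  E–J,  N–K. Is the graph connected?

No

Component: {B, H, I, L}
Component: {A, C, D, F, M}
Component: {E, G, J, K, N}
No edge joins these 3 groups, so the graph is disconnected.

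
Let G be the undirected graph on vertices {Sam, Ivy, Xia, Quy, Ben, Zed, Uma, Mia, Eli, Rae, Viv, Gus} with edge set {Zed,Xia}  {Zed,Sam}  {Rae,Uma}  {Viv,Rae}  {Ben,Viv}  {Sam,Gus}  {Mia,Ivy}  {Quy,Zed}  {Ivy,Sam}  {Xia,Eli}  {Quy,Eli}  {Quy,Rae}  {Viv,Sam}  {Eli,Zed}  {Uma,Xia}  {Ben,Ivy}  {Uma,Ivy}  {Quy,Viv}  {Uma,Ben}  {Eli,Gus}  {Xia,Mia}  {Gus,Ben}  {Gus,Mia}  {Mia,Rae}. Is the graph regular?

Degrees: Sam:4, Ivy:4, Xia:4, Quy:4, Ben:4, Zed:4, Uma:4, Mia:4, Eli:4, Rae:4, Viv:4, Gus:4
All degrees equal 4; the graph is regular.

Yes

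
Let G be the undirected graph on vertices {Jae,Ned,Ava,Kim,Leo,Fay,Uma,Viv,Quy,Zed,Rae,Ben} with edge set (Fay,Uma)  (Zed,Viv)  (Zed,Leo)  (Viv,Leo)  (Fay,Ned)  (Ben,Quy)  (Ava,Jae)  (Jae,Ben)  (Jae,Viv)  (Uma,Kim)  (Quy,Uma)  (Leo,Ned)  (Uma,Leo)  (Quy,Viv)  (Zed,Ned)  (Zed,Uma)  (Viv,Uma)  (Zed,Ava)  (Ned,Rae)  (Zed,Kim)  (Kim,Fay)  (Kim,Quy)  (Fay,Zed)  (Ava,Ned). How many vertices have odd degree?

6

Degrees: Jae:3, Ned:5, Ava:3, Kim:4, Leo:4, Fay:4, Uma:6, Viv:5, Quy:4, Zed:7, Rae:1, Ben:2
Odd-degree vertices: Jae, Ned, Ava, Viv, Zed, Rae.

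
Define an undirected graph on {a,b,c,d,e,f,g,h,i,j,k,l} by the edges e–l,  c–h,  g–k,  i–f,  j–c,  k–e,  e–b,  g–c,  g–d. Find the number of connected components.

Component: {a}
Component: {f, i}
Component: {b, c, d, e, g, h, j, k, l}

3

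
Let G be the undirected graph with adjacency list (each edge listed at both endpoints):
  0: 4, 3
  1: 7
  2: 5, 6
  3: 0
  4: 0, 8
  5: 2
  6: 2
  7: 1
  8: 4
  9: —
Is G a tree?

The graph has 10 vertices and 6 edges.
It splits into 4 components, so it cannot be a tree.

No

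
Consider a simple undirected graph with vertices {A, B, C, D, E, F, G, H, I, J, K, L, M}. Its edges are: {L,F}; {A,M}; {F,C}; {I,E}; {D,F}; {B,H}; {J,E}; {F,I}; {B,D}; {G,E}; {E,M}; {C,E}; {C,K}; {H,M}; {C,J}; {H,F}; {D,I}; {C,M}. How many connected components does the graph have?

Component: {A, B, C, D, E, F, G, H, I, J, K, L, M}

1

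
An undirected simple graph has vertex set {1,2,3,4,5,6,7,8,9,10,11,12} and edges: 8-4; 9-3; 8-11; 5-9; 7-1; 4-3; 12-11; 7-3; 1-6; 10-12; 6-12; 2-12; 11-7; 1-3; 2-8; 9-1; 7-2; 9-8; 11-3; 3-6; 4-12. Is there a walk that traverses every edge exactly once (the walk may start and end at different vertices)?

No

Degrees: 1:4, 2:3, 3:6, 4:3, 5:1, 6:3, 7:4, 8:4, 9:4, 10:1, 11:4, 12:5
Odd-degree vertices: 2, 4, 5, 6, 10, 12 (6 total).
With 6 odd-degree vertices (more than two), no single trail can use every edge.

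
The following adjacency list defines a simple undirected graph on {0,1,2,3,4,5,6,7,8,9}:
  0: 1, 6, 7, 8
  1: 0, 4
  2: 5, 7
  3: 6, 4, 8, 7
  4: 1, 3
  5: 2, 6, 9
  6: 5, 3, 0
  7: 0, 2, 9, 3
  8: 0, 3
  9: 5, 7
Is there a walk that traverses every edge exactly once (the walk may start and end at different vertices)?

Yes

Degrees: 0:4, 1:2, 2:2, 3:4, 4:2, 5:3, 6:3, 7:4, 8:2, 9:2
Odd-degree vertices: 5, 6 (2 total).
The non-isolated vertices are connected and exactly 2 have odd degree, so an Eulerian trail exists (from 5 to 6).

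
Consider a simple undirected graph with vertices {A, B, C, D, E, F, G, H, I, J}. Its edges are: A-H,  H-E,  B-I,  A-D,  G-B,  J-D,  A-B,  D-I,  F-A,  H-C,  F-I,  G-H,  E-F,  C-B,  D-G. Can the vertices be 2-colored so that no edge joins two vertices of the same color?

Yes

Color {B, D, F, H} black and {A, C, E, G, I, J} white. No edge joins two same-colored vertices, so the graph is bipartite.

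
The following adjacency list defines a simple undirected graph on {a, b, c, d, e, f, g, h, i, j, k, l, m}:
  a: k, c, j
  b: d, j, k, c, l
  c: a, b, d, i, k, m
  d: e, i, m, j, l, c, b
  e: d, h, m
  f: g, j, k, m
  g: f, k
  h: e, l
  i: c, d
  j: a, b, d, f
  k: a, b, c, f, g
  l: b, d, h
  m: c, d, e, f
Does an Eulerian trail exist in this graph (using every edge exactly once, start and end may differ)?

Degrees: a:3, b:5, c:6, d:7, e:3, f:4, g:2, h:2, i:2, j:4, k:5, l:3, m:4
Odd-degree vertices: a, b, d, e, k, l (6 total).
An Eulerian trail requires 0 or 2 odd-degree vertices; here there are 6.

No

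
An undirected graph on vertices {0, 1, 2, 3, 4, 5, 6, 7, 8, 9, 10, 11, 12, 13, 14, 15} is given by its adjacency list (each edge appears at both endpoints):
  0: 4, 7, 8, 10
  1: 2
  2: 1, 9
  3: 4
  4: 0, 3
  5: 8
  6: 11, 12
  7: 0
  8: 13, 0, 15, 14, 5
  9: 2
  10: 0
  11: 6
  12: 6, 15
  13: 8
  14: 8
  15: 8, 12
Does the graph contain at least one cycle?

|V| = 16, |E| = 14, number of components = 2.
A forest on 16 vertices with 2 components has exactly 14 edges, which matches — so no cycle.

No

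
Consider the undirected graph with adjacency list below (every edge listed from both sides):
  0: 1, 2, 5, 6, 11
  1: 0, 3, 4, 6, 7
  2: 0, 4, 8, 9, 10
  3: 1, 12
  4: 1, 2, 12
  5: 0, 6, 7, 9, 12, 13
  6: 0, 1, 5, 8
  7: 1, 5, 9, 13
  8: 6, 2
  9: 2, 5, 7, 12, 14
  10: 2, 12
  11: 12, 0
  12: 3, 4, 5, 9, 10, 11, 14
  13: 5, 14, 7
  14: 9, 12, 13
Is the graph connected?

Starting from 0 and exploring outward reaches every vertex (0, 5, 11, 2, 6, 1, 12, 7, 13, 9, 10, 8, 4, 3, 14); the graph is connected.

Yes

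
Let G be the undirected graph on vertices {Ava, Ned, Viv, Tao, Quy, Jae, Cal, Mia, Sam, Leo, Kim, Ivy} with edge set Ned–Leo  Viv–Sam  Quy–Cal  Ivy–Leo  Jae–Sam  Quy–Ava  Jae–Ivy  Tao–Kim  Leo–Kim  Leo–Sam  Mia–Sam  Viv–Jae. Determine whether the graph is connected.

Component: {Ava, Quy, Cal}
Component: {Ned, Viv, Tao, Jae, Mia, Sam, Leo, Kim, Ivy}
No edge joins these 2 groups, so the graph is disconnected.

No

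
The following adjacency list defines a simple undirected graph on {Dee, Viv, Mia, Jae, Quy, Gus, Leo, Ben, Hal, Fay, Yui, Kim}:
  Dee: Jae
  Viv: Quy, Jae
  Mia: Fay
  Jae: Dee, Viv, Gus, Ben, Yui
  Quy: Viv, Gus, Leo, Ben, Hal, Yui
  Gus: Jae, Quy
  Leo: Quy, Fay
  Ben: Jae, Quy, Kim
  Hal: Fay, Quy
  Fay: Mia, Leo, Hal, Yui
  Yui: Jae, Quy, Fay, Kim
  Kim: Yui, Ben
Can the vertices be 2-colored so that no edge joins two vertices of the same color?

Partition the vertices as {Jae, Quy, Fay, Kim} vs {Dee, Viv, Mia, Gus, Leo, Ben, Hal, Yui}. Each listed edge has one endpoint in each part, so the graph is bipartite.

Yes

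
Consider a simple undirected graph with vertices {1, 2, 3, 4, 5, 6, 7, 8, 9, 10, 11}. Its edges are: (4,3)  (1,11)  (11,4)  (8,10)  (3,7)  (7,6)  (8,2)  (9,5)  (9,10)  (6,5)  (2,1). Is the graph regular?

Degrees: 1:2, 2:2, 3:2, 4:2, 5:2, 6:2, 7:2, 8:2, 9:2, 10:2, 11:2
All degrees equal 2; the graph is regular.

Yes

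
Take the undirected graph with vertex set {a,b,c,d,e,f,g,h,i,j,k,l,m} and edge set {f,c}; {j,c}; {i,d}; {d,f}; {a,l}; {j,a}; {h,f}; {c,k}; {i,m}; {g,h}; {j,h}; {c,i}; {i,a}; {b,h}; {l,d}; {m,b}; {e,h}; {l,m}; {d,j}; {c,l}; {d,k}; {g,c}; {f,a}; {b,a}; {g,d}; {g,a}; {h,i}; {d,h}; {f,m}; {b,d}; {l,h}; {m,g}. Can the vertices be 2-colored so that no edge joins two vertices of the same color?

d-h-i-d is an odd cycle (length 3), and a bipartite graph can contain only even cycles.

No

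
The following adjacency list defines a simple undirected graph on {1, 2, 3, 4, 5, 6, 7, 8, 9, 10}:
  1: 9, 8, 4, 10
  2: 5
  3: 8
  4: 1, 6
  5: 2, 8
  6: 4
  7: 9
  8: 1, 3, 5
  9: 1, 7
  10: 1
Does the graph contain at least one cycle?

|V| = 10, |E| = 9, number of components = 1.
Since 9 = 10 - 1, the graph is a forest and contains no cycle.

No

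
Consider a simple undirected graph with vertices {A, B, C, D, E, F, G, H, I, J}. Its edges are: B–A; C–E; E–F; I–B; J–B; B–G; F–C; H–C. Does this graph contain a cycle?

The graph has 10 vertices, 8 edges, and 3 connected components.
One cycle is C-E-F-C.

Yes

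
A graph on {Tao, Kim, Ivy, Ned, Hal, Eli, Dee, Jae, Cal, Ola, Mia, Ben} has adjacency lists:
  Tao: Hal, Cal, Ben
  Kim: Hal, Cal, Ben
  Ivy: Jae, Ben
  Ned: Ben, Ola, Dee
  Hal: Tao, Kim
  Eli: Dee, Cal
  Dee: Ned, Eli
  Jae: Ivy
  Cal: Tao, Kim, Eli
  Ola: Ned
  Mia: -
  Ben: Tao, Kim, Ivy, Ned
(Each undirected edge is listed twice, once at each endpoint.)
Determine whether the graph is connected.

Component: {Mia}
Component: {Tao, Kim, Ivy, Ned, Hal, Eli, Dee, Jae, Cal, Ola, Ben}
No edge joins these 2 groups, so the graph is disconnected.

No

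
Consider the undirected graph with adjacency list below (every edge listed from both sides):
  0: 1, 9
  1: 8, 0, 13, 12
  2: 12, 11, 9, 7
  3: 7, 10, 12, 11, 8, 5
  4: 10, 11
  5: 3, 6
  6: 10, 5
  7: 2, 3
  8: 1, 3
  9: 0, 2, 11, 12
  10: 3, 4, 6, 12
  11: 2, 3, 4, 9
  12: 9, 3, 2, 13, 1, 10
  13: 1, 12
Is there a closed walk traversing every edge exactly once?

Degrees: 0:2, 1:4, 2:4, 3:6, 4:2, 5:2, 6:2, 7:2, 8:2, 9:4, 10:4, 11:4, 12:6, 13:2
All degrees are even and the non-isolated vertices are connected — an Eulerian circuit exists.

Yes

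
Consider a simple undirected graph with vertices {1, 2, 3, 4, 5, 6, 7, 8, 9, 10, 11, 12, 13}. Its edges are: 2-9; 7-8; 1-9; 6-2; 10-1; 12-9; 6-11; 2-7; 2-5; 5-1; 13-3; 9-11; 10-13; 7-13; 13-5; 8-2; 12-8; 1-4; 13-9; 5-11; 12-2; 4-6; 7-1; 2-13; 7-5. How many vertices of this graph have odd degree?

Degrees: 1:5, 2:7, 3:1, 4:2, 5:5, 6:3, 7:5, 8:3, 9:5, 10:2, 11:3, 12:3, 13:6
Odd-degree vertices: 1, 2, 3, 5, 6, 7, 8, 9, 11, 12.

10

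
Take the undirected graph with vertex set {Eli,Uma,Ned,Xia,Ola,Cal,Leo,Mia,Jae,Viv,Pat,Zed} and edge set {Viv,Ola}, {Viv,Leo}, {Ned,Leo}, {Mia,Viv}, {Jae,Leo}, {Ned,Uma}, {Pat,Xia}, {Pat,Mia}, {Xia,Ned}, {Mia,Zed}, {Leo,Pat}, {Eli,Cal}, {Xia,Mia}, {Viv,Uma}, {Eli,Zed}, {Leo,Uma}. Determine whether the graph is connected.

Yes

A breadth-first search from Eli visits Eli, Zed, Cal, Mia, Pat, Xia, Viv, Leo, Ned, Ola, Uma, Jae — all 12 vertices — so the graph is connected.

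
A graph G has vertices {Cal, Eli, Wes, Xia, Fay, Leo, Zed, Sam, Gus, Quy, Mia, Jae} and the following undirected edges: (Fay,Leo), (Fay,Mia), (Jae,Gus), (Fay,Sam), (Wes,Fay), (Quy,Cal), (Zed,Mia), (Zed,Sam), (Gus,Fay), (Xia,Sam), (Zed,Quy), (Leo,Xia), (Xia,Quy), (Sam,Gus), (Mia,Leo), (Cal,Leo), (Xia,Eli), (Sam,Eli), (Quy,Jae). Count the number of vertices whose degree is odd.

6

Degrees: Cal:2, Eli:2, Wes:1, Xia:4, Fay:5, Leo:4, Zed:3, Sam:5, Gus:3, Quy:4, Mia:3, Jae:2
Odd-degree vertices: Wes, Fay, Zed, Sam, Gus, Mia.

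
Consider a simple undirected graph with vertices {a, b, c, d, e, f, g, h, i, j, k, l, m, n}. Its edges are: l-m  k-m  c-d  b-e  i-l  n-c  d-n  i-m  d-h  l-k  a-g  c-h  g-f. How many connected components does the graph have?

5

Component: {j}
Component: {b, e}
Component: {a, f, g}
Component: {c, d, h, n}
Component: {i, k, l, m}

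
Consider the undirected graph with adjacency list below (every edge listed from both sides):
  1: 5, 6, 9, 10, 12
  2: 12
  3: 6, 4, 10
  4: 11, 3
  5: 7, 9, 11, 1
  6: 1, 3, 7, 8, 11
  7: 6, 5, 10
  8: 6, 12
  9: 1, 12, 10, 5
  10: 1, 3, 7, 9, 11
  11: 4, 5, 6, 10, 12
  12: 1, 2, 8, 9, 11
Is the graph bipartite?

9-1-12-9 is an odd cycle (length 3), and a bipartite graph can contain only even cycles.

No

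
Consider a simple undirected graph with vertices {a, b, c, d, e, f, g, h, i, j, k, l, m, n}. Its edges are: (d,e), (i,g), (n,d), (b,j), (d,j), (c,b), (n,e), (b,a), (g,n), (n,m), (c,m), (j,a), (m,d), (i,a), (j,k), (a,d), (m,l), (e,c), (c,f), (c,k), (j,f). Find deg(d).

Neighbors of d: a, e, j, m, n.

5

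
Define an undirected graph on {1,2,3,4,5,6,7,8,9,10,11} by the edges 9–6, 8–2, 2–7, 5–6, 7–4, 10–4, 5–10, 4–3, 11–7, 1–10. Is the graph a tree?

The graph has 11 vertices and 10 edges.
Connected and |E| = |V| - 1, which characterizes a tree.

Yes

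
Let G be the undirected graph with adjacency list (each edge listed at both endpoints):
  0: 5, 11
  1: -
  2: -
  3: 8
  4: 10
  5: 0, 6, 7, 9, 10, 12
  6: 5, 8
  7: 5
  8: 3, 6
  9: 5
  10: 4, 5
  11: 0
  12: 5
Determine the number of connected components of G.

Component: {1}
Component: {2}
Component: {0, 3, 4, 5, 6, 7, 8, 9, 10, 11, 12}

3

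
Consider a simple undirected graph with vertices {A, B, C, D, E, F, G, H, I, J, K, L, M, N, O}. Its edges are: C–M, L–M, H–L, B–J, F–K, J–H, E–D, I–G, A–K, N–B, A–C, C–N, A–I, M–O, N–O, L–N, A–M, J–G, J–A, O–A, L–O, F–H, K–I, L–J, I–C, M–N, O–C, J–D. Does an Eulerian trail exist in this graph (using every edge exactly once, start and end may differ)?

No

Degrees: A:6, B:2, C:5, D:2, E:1, F:2, G:2, H:3, I:4, J:6, K:3, L:5, M:5, N:5, O:5
Odd-degree vertices: C, E, H, K, L, M, N, O (8 total).
With 8 odd-degree vertices (more than two), no single trail can use every edge.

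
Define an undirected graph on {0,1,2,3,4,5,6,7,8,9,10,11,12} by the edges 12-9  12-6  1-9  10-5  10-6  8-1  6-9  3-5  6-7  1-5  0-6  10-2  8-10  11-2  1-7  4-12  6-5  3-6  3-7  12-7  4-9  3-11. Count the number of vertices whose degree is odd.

Degrees: 0:1, 1:4, 2:2, 3:4, 4:2, 5:4, 6:7, 7:4, 8:2, 9:4, 10:4, 11:2, 12:4
Odd-degree vertices: 0, 6.

2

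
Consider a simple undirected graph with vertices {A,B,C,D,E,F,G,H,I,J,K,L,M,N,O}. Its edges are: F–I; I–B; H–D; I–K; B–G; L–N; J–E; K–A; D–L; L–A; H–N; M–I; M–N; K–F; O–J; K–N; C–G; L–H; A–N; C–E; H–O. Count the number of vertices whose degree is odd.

Degrees: A:3, B:2, C:2, D:2, E:2, F:2, G:2, H:4, I:4, J:2, K:4, L:4, M:2, N:5, O:2
Odd-degree vertices: A, N.

2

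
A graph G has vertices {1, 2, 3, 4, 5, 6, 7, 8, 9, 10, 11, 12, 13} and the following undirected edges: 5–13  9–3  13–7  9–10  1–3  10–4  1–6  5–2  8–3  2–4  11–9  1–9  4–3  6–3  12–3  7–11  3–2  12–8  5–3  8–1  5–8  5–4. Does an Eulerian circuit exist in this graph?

Degrees: 1:4, 2:3, 3:8, 4:4, 5:5, 6:2, 7:2, 8:4, 9:4, 10:2, 11:2, 12:2, 13:2
Vertices with odd degree: 2, 5. An Eulerian circuit requires all degrees even.

No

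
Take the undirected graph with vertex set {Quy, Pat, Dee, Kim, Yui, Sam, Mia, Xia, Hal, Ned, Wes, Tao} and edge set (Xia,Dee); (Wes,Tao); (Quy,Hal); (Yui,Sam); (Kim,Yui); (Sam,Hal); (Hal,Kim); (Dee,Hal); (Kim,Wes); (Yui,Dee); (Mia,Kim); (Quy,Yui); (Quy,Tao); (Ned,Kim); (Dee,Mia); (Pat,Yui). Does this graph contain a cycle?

Yes

The graph has 12 vertices, 16 edges, and 1 connected component.
One cycle is Kim-Yui-Dee-Mia-Kim.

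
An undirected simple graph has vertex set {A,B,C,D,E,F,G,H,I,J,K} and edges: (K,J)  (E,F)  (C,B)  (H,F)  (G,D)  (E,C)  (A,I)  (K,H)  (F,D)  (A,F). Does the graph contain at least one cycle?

No

|V| = 11, |E| = 10, number of components = 1.
Since 10 = 11 - 1, the graph is a forest and contains no cycle.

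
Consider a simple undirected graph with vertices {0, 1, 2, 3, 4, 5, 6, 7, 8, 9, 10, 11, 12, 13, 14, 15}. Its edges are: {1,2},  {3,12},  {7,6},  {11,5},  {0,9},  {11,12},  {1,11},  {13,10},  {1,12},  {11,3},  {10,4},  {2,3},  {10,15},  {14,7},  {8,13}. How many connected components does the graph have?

4

Component: {0, 9}
Component: {6, 7, 14}
Component: {4, 8, 10, 13, 15}
Component: {1, 2, 3, 5, 11, 12}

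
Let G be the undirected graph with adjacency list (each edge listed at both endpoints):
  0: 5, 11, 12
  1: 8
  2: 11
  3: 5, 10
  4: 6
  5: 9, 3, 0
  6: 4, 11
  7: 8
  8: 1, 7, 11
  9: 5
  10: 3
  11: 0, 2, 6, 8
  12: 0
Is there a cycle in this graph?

The graph has 13 vertices, 12 edges, and 1 connected component.
A forest on 13 vertices with 1 component has exactly 12 edges, which matches — so no cycle.

No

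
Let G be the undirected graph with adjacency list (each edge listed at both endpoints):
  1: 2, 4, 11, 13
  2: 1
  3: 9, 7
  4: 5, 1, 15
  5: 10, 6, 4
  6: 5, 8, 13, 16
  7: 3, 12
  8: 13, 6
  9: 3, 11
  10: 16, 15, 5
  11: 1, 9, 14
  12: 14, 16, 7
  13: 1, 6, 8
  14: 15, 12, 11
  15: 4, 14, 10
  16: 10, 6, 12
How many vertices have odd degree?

Degrees: 1:4, 2:1, 3:2, 4:3, 5:3, 6:4, 7:2, 8:2, 9:2, 10:3, 11:3, 12:3, 13:3, 14:3, 15:3, 16:3
Odd-degree vertices: 2, 4, 5, 10, 11, 12, 13, 14, 15, 16.

10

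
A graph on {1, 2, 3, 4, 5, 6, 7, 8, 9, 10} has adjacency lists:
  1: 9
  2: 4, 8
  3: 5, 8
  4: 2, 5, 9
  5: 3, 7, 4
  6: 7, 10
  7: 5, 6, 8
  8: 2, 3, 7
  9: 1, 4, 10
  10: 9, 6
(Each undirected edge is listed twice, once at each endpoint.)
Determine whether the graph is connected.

Starting from 1 and exploring outward reaches every vertex (1, 9, 10, 4, 6, 2, 5, 7, 8, 3); the graph is connected.

Yes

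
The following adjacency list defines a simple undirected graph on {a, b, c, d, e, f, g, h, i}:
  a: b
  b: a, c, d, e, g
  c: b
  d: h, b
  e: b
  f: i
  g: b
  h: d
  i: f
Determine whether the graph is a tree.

No

|V| = 9, |E| = 7.
It splits into 2 components, so it cannot be a tree.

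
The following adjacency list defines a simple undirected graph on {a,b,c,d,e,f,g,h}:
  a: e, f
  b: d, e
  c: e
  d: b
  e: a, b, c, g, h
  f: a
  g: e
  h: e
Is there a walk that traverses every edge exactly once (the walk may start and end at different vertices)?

Degrees: a:2, b:2, c:1, d:1, e:5, f:1, g:1, h:1
Odd-degree vertices: c, d, e, f, g, h (6 total).
With 6 odd-degree vertices (more than two), no single trail can use every edge.

No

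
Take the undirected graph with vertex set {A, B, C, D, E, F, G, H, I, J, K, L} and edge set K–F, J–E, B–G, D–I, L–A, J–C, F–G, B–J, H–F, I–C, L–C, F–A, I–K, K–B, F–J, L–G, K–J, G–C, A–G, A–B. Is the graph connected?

A breadth-first search from A visits A, B, G, F, L, J, K, C, H, E, I, D — all 12 vertices — so the graph is connected.

Yes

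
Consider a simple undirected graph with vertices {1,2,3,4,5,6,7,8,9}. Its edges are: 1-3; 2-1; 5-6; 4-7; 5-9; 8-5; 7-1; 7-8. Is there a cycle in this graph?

The graph has 9 vertices, 8 edges, and 1 connected component.
Since 8 = 9 - 1, the graph is a forest and contains no cycle.

No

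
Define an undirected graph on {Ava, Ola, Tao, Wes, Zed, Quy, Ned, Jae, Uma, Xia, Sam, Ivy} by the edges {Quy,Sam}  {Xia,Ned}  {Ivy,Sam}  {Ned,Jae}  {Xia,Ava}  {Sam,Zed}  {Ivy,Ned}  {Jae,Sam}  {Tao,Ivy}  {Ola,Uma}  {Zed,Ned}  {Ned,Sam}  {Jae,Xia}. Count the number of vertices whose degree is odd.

10

Degrees: Ava:1, Ola:1, Tao:1, Wes:0, Zed:2, Quy:1, Ned:5, Jae:3, Uma:1, Xia:3, Sam:5, Ivy:3
Odd-degree vertices: Ava, Ola, Tao, Quy, Ned, Jae, Uma, Xia, Sam, Ivy.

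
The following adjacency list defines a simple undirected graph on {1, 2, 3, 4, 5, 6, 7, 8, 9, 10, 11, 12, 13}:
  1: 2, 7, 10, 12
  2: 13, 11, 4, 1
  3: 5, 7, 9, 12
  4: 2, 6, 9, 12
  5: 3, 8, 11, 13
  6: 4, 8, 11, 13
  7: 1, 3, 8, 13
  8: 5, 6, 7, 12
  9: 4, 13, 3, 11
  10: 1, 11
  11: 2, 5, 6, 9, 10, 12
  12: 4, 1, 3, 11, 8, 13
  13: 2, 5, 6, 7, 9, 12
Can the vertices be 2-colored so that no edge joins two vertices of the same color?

Yes

Partition the vertices as {2, 5, 6, 7, 9, 10, 12} vs {1, 3, 4, 8, 11, 13}. Each listed edge has one endpoint in each part, so the graph is bipartite.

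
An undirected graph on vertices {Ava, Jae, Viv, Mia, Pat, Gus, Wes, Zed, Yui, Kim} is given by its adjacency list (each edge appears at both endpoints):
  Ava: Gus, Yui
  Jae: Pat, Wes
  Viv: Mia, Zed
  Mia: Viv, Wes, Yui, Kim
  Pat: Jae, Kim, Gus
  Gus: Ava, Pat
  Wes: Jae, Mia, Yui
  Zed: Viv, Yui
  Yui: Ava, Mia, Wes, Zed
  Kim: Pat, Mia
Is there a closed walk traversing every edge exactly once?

No

Degrees: Ava:2, Jae:2, Viv:2, Mia:4, Pat:3, Gus:2, Wes:3, Zed:2, Yui:4, Kim:2
Pat, Wes have odd degree; an Eulerian circuit needs every degree to be even, so none exists.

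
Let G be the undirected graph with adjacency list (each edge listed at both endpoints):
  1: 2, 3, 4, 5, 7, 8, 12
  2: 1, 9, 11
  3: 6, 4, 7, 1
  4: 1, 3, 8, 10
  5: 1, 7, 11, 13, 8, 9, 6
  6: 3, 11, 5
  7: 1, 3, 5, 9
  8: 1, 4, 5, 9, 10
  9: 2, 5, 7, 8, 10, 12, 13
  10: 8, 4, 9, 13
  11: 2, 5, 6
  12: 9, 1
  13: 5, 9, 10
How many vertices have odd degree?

Degrees: 1:7, 2:3, 3:4, 4:4, 5:7, 6:3, 7:4, 8:5, 9:7, 10:4, 11:3, 12:2, 13:3
Odd-degree vertices: 1, 2, 5, 6, 8, 9, 11, 13.

8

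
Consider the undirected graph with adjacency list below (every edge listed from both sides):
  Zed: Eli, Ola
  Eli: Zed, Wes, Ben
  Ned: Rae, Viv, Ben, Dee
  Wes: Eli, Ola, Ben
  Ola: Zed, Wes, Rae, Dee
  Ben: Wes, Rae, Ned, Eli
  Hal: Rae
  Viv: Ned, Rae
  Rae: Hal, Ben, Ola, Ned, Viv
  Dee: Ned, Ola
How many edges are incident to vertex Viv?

Neighbors of Viv: Ned, Rae.

2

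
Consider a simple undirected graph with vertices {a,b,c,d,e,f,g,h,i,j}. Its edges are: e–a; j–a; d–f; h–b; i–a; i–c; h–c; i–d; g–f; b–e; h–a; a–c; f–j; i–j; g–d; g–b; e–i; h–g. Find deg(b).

3

Neighbors of b: e, g, h.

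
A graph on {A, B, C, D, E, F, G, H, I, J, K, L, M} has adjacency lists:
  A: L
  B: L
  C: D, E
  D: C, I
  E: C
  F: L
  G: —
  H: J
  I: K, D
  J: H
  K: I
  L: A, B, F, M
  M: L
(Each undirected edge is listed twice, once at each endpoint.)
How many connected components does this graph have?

Component: {G}
Component: {H, J}
Component: {A, B, F, L, M}
Component: {C, D, E, I, K}

4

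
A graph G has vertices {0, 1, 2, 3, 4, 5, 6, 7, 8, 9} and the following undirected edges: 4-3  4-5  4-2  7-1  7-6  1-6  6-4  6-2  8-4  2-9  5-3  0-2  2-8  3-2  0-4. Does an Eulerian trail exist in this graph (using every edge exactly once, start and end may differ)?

Degrees: 0:2, 1:2, 2:6, 3:3, 4:6, 5:2, 6:4, 7:2, 8:2, 9:1
Odd-degree vertices: 3, 9 (2 total).
With 2 odd-degree vertices and all edges in one connected piece, an Eulerian trail exists (from 3 to 9).

Yes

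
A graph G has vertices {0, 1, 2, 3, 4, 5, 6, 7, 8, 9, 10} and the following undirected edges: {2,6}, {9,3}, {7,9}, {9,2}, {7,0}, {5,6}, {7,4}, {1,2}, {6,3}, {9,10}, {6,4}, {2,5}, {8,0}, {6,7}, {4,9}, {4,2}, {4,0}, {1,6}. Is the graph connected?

Starting from 0 and exploring outward reaches every vertex (0, 7, 4, 8, 6, 9, 2, 1, 3, 5, 10); the graph is connected.

Yes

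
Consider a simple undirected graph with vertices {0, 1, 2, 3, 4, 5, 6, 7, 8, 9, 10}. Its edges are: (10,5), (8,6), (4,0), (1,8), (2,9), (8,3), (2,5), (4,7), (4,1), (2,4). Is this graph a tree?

The graph has 11 vertices and 10 edges.
It is connected with exactly 10 edges, hence acyclic — it is a tree.

Yes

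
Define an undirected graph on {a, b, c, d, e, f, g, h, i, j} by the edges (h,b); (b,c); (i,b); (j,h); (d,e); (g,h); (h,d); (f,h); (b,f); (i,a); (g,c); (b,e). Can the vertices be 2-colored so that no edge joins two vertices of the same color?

No

b-f-h-b is an odd cycle (length 3), and a bipartite graph can contain only even cycles.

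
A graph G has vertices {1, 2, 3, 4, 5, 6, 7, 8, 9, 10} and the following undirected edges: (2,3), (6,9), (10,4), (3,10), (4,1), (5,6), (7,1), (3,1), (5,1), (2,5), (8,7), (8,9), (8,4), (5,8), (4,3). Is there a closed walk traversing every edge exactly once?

Degrees: 1:4, 2:2, 3:4, 4:4, 5:4, 6:2, 7:2, 8:4, 9:2, 10:2
Every vertex has even degree and the edges form a single connected piece, so an Eulerian circuit exists.

Yes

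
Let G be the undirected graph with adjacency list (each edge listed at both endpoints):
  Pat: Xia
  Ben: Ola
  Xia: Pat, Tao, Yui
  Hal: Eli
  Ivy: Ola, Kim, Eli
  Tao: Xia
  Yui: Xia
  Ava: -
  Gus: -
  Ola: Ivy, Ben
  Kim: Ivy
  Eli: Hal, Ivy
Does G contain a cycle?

No

|V| = 12, |E| = 8, number of components = 4.
Since 8 = 12 - 4, the graph is a forest and contains no cycle.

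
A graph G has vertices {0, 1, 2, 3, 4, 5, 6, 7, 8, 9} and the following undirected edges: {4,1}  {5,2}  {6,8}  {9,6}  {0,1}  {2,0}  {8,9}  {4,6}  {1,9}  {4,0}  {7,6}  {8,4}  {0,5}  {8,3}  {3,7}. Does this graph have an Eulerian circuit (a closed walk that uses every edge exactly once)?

Degrees: 0:4, 1:3, 2:2, 3:2, 4:4, 5:2, 6:4, 7:2, 8:4, 9:3
Vertices with odd degree: 1, 9. An Eulerian circuit requires all degrees even.

No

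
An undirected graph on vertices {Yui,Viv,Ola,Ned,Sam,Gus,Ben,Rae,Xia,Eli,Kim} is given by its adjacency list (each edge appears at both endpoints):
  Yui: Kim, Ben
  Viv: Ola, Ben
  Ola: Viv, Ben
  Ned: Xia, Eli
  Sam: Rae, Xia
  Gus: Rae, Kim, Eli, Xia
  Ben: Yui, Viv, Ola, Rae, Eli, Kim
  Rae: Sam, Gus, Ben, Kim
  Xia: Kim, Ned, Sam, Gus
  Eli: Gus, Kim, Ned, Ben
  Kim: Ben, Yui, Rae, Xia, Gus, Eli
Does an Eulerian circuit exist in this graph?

Yes

Degrees: Yui:2, Viv:2, Ola:2, Ned:2, Sam:2, Gus:4, Ben:6, Rae:4, Xia:4, Eli:4, Kim:6
Every vertex has even degree and the edges form a single connected piece, so an Eulerian circuit exists.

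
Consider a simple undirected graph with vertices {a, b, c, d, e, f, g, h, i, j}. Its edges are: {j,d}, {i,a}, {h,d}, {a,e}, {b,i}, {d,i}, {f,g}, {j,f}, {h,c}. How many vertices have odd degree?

6

Degrees: a:2, b:1, c:1, d:3, e:1, f:2, g:1, h:2, i:3, j:2
Odd-degree vertices: b, c, d, e, g, i.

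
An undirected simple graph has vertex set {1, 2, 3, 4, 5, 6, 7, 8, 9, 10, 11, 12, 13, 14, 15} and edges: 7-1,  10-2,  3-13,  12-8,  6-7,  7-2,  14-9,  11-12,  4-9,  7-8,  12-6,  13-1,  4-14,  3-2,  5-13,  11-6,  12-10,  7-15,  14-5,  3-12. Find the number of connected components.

1

Component: {1, 2, 3, 4, 5, 6, 7, 8, 9, 10, 11, 12, 13, 14, 15}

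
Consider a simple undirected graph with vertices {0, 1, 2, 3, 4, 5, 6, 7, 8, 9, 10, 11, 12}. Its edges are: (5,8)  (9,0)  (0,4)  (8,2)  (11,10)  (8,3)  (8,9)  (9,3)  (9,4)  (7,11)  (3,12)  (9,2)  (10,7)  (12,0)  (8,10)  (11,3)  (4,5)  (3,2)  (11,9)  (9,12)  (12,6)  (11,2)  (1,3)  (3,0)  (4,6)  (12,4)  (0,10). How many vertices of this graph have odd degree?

Degrees: 0:5, 1:1, 2:4, 3:7, 4:5, 5:2, 6:2, 7:2, 8:5, 9:7, 10:4, 11:5, 12:5
Odd-degree vertices: 0, 1, 3, 4, 8, 9, 11, 12.

8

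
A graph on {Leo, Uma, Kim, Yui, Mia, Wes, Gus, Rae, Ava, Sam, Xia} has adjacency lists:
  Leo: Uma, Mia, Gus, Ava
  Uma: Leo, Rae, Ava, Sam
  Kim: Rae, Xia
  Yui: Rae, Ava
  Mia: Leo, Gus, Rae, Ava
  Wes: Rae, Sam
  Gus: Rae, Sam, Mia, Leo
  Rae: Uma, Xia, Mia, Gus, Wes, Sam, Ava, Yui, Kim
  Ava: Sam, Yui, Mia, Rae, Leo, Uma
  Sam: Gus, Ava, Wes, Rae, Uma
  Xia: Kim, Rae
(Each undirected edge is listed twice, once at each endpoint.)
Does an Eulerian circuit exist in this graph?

No

Degrees: Leo:4, Uma:4, Kim:2, Yui:2, Mia:4, Wes:2, Gus:4, Rae:9, Ava:6, Sam:5, Xia:2
Vertices with odd degree: Rae, Sam. An Eulerian circuit requires all degrees even.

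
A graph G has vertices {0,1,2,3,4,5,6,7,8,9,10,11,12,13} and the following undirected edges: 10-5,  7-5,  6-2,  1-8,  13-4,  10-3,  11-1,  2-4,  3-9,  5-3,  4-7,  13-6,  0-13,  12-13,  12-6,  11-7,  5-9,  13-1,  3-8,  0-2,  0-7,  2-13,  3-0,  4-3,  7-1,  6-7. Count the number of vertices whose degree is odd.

Degrees: 0:4, 1:4, 2:4, 3:6, 4:4, 5:4, 6:4, 7:6, 8:2, 9:2, 10:2, 11:2, 12:2, 13:6
Odd-degree vertices: none.

0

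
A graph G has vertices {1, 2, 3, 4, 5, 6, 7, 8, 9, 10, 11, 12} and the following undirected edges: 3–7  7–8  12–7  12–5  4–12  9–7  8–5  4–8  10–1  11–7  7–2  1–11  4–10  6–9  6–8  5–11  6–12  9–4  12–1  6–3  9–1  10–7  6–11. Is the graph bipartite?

A valid 2-coloring puts {2, 3, 8, 9, 10, 11, 12} on one side and {1, 4, 5, 6, 7} on the other; every edge crosses between the two sides.

Yes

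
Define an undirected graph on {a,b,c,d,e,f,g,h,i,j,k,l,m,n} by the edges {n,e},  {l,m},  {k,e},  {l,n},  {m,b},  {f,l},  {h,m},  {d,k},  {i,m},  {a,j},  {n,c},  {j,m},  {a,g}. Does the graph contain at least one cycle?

No

|V| = 14, |E| = 13, number of components = 1.
A forest on 14 vertices with 1 component has exactly 13 edges, which matches — so no cycle.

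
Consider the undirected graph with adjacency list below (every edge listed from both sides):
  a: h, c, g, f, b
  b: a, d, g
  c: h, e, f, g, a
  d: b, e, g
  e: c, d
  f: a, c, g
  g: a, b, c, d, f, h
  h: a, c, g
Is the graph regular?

Degrees: a:5, b:3, c:5, d:3, e:2, f:3, g:6, h:3
Vertex e has degree 2 while g has degree 6, so the graph is not regular.

No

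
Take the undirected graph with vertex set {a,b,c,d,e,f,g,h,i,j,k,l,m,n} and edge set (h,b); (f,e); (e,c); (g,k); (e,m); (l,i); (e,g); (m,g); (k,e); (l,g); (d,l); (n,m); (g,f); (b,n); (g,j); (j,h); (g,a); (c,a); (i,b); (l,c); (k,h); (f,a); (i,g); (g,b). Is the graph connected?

Starting from a and exploring outward reaches every vertex (a, g, c, f, k, b, l, j, m, e, i, h, n, d); the graph is connected.

Yes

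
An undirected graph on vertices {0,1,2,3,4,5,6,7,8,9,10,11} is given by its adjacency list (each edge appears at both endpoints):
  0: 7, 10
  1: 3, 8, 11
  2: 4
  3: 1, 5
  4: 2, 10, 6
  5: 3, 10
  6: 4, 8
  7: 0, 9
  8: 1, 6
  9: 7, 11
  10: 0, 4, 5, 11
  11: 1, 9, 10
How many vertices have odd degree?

Degrees: 0:2, 1:3, 2:1, 3:2, 4:3, 5:2, 6:2, 7:2, 8:2, 9:2, 10:4, 11:3
Odd-degree vertices: 1, 2, 4, 11.

4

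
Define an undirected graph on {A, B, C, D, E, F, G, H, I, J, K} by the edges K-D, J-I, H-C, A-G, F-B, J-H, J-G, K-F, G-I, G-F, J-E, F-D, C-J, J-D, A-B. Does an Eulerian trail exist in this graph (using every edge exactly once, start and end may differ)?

Degrees: A:2, B:2, C:2, D:3, E:1, F:4, G:4, H:2, I:2, J:6, K:2
Odd-degree vertices: D, E (2 total).
With 2 odd-degree vertices and all edges in one connected piece, an Eulerian trail exists (from D to E).

Yes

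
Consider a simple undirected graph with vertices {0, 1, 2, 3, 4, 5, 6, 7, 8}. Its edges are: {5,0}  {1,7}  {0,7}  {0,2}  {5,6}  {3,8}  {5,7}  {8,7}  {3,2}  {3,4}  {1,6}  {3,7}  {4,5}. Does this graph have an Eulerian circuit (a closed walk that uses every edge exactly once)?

Degrees: 0:3, 1:2, 2:2, 3:4, 4:2, 5:4, 6:2, 7:5, 8:2
0, 7 have odd degree; an Eulerian circuit needs every degree to be even, so none exists.

No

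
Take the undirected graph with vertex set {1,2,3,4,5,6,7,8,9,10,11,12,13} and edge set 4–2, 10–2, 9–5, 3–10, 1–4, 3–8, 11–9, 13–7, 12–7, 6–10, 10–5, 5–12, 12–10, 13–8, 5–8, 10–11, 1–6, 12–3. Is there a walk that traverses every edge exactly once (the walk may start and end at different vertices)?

Yes

Degrees: 1:2, 2:2, 3:3, 4:2, 5:4, 6:2, 7:2, 8:3, 9:2, 10:6, 11:2, 12:4, 13:2
Odd-degree vertices: 3, 8 (2 total).
With 2 odd-degree vertices and all edges in one connected piece, an Eulerian trail exists (from 3 to 8).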